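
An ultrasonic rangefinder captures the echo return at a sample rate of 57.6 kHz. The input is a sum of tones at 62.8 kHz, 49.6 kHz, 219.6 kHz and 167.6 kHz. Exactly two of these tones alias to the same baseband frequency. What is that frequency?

5.2 kHz

fs/2 = 28.8 kHz.
62.8 kHz mod fs = 5.2 kHz.
5.2 kHz ≤ fs/2 = 28.8 kHz, appears at 5.2 kHz.
49.6 kHz > fs/2 = 28.8 kHz, folds to fs − 49.6 kHz = 8 kHz.
219.6 kHz mod fs = 46.8 kHz.
46.8 kHz > fs/2 = 28.8 kHz, folds to fs − 46.8 kHz = 10.8 kHz.
167.6 kHz mod fs = 52.4 kHz.
52.4 kHz > fs/2 = 28.8 kHz, folds to fs − 52.4 kHz = 5.2 kHz.
62.8 kHz and 167.6 kHz both map to 5.2 kHz.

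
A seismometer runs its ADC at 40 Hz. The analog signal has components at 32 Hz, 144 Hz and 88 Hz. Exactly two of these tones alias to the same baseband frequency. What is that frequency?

fs/2 = 20 Hz.
32 Hz > fs/2 = 20 Hz, folds to fs − 32 Hz = 8 Hz.
144 Hz mod fs = 24 Hz.
24 Hz > fs/2 = 20 Hz, folds to fs − 24 Hz = 16 Hz.
88 Hz mod fs = 8 Hz.
8 Hz ≤ fs/2 = 20 Hz, appears at 8 Hz.
32 Hz and 88 Hz both map to 8 Hz.

8 Hz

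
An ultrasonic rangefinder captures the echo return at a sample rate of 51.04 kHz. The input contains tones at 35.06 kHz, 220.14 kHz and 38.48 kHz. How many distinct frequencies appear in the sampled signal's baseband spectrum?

2

fs/2 = 25.52 kHz.
35.06 kHz > fs/2 = 25.52 kHz, folds to fs − 35.06 kHz = 15.98 kHz.
220.14 kHz mod fs = 15.98 kHz.
15.98 kHz ≤ fs/2 = 25.52 kHz, appears at 15.98 kHz.
38.48 kHz > fs/2 = 25.52 kHz, folds to fs − 38.48 kHz = 12.56 kHz.
Distinct values: {12.56 kHz, 15.98 kHz} → 2.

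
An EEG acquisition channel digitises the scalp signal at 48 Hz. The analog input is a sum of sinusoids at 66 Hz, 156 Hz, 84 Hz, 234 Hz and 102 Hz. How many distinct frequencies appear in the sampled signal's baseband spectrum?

3

fs/2 = 24 Hz.
66 Hz mod fs = 18 Hz.
18 Hz ≤ fs/2 = 24 Hz, appears at 18 Hz.
156 Hz mod fs = 12 Hz.
12 Hz ≤ fs/2 = 24 Hz, appears at 12 Hz.
84 Hz mod fs = 36 Hz.
36 Hz > fs/2 = 24 Hz, folds to fs − 36 Hz = 12 Hz.
234 Hz mod fs = 42 Hz.
42 Hz > fs/2 = 24 Hz, folds to fs − 42 Hz = 6 Hz.
102 Hz mod fs = 6 Hz.
6 Hz ≤ fs/2 = 24 Hz, appears at 6 Hz.
Distinct values: {6 Hz, 12 Hz, 18 Hz} → 3.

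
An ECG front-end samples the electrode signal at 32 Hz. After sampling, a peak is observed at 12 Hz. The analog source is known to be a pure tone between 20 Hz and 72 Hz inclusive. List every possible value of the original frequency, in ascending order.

20 Hz, 44 Hz, 52 Hz

Frequencies that alias to 12 Hz are k·fs ± 12 Hz for integer k ≥ 0.
k=0: 12 Hz.
k=1: 20 Hz, 44 Hz.
k=2: 52 Hz, 76 Hz.
k=3: 84 Hz, 108 Hz.
Within [20 Hz, 72 Hz]: 20 Hz, 44 Hz, 52 Hz.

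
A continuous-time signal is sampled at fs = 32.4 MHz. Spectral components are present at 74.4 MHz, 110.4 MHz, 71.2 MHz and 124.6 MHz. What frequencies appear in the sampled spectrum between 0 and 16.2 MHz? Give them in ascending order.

fs/2 = 16.2 MHz.
74.4 MHz mod fs = 9.6 MHz.
9.6 MHz ≤ fs/2 = 16.2 MHz, appears at 9.6 MHz.
110.4 MHz mod fs = 13.2 MHz.
13.2 MHz ≤ fs/2 = 16.2 MHz, appears at 13.2 MHz.
71.2 MHz mod fs = 6.4 MHz.
6.4 MHz ≤ fs/2 = 16.2 MHz, appears at 6.4 MHz.
124.6 MHz mod fs = 27.4 MHz.
27.4 MHz > fs/2 = 16.2 MHz, folds to fs − 27.4 MHz = 5 MHz.
Distinct values: {5 MHz, 6.4 MHz, 9.6 MHz, 13.2 MHz}.

5 MHz, 6.4 MHz, 9.6 MHz, 13.2 MHz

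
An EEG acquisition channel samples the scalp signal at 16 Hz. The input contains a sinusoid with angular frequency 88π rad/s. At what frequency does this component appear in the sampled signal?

4 Hz

ω = 88π rad/s → f = ω/(2π) = 44 Hz.
44 Hz mod fs = 12 Hz.
12 Hz > fs/2 = 8 Hz, folds to fs − 12 Hz = 4 Hz.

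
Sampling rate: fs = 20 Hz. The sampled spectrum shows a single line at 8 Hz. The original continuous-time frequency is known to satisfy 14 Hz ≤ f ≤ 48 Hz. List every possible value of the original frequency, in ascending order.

28 Hz, 32 Hz, 48 Hz

Frequencies that alias to 8 Hz are k·fs ± 8 Hz for integer k ≥ 0.
k=0: 8 Hz.
k=1: 12 Hz, 28 Hz.
k=2: 32 Hz, 48 Hz.
k=3: 52 Hz, 68 Hz.
Within [14 Hz, 48 Hz]: 28 Hz, 32 Hz, 48 Hz.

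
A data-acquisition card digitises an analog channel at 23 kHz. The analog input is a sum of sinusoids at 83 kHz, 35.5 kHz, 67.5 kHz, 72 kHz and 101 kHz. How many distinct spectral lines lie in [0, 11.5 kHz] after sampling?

4

fs/2 = 11.5 kHz.
83 kHz mod fs = 14 kHz.
14 kHz > fs/2 = 11.5 kHz, folds to fs − 14 kHz = 9 kHz.
35.5 kHz mod fs = 12.5 kHz.
12.5 kHz > fs/2 = 11.5 kHz, folds to fs − 12.5 kHz = 10.5 kHz.
67.5 kHz mod fs = 21.5 kHz.
21.5 kHz > fs/2 = 11.5 kHz, folds to fs − 21.5 kHz = 1.5 kHz.
72 kHz mod fs = 3 kHz.
3 kHz ≤ fs/2 = 11.5 kHz, appears at 3 kHz.
101 kHz mod fs = 9 kHz.
9 kHz ≤ fs/2 = 11.5 kHz, appears at 9 kHz.
Distinct values: {1.5 kHz, 3 kHz, 9 kHz, 10.5 kHz} → 4.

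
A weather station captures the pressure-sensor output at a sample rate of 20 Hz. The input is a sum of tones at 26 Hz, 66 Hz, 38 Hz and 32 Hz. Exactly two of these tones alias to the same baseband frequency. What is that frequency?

6 Hz

fs/2 = 10 Hz.
26 Hz mod fs = 6 Hz.
6 Hz ≤ fs/2 = 10 Hz, appears at 6 Hz.
66 Hz mod fs = 6 Hz.
6 Hz ≤ fs/2 = 10 Hz, appears at 6 Hz.
38 Hz mod fs = 18 Hz.
18 Hz > fs/2 = 10 Hz, folds to fs − 18 Hz = 2 Hz.
32 Hz mod fs = 12 Hz.
12 Hz > fs/2 = 10 Hz, folds to fs − 12 Hz = 8 Hz.
26 Hz and 66 Hz both map to 6 Hz.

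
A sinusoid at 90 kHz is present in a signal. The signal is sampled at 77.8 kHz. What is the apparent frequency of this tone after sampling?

90 kHz mod fs = 12.2 kHz.
12.2 kHz ≤ fs/2 = 38.9 kHz, appears at 12.2 kHz.

12.2 kHz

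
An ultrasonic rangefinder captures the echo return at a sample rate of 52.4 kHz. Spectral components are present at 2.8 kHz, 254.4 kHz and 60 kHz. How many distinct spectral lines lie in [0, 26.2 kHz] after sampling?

2

fs/2 = 26.2 kHz.
2.8 kHz ≤ fs/2 = 26.2 kHz, passes unchanged.
254.4 kHz mod fs = 44.8 kHz.
44.8 kHz > fs/2 = 26.2 kHz, folds to fs − 44.8 kHz = 7.6 kHz.
60 kHz mod fs = 7.6 kHz.
7.6 kHz ≤ fs/2 = 26.2 kHz, appears at 7.6 kHz.
Distinct values: {2.8 kHz, 7.6 kHz} → 2.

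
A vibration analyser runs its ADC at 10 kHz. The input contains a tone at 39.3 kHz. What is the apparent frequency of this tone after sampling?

0.7 kHz

39.3 kHz mod fs = 9.3 kHz.
9.3 kHz > fs/2 = 5 kHz, folds to fs − 9.3 kHz = 0.7 kHz.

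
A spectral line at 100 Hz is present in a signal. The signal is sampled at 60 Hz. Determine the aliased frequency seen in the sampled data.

100 Hz mod fs = 40 Hz.
40 Hz > fs/2 = 30 Hz, folds to fs − 40 Hz = 20 Hz.

20 Hz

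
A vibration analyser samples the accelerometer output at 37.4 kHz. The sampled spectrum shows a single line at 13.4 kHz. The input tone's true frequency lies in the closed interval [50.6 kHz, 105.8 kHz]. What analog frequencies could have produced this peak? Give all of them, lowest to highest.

50.8 kHz, 61.4 kHz, 88.2 kHz, 98.8 kHz

Frequencies that alias to 13.4 kHz are k·fs ± 13.4 kHz for integer k ≥ 0.
k=0: 13.4 kHz.
k=1: 24 kHz, 50.8 kHz.
k=2: 61.4 kHz, 88.2 kHz.
k=3: 98.8 kHz, 125.6 kHz.
k=4: 136.2 kHz, 163 kHz.
Within [50.6 kHz, 105.8 kHz]: 50.8 kHz, 61.4 kHz, 88.2 kHz, 98.8 kHz.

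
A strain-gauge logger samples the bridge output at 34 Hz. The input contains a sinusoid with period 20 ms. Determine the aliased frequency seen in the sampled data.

16 Hz

T = 20 ms → f = 1/T = 50 Hz.
50 Hz mod fs = 16 Hz.
16 Hz ≤ fs/2 = 17 Hz, appears at 16 Hz.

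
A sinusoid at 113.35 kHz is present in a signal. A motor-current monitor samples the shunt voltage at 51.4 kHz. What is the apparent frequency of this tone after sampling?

10.55 kHz

113.35 kHz mod fs = 10.55 kHz.
10.55 kHz ≤ fs/2 = 25.7 kHz, appears at 10.55 kHz.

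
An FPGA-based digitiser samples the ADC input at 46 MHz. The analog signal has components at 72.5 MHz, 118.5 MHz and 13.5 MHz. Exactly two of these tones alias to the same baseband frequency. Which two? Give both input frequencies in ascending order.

fs/2 = 23 MHz.
72.5 MHz mod fs = 26.5 MHz.
26.5 MHz > fs/2 = 23 MHz, folds to fs − 26.5 MHz = 19.5 MHz.
118.5 MHz mod fs = 26.5 MHz.
26.5 MHz > fs/2 = 23 MHz, folds to fs − 26.5 MHz = 19.5 MHz.
13.5 MHz ≤ fs/2 = 23 MHz, passes unchanged.
72.5 MHz and 118.5 MHz both map to 19.5 MHz.

72.5 MHz, 118.5 MHz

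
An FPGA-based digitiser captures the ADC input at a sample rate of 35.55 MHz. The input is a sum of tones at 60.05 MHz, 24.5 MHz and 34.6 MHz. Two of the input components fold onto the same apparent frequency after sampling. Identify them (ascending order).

24.5 MHz, 60.05 MHz

fs/2 = 17.775 MHz.
60.05 MHz mod fs = 24.5 MHz.
24.5 MHz > fs/2 = 17.775 MHz, folds to fs − 24.5 MHz = 11.05 MHz.
24.5 MHz > fs/2 = 17.775 MHz, folds to fs − 24.5 MHz = 11.05 MHz.
34.6 MHz > fs/2 = 17.775 MHz, folds to fs − 34.6 MHz = 0.95 MHz.
24.5 MHz and 60.05 MHz both map to 11.05 MHz.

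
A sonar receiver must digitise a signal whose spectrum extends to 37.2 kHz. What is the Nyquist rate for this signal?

74.4 kHz

Nyquist rate = 2 × 37.2 kHz = 74.4 kHz.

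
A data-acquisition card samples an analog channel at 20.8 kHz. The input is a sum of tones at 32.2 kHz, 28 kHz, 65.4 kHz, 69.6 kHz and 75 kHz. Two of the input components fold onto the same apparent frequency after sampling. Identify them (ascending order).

28 kHz, 69.6 kHz

fs/2 = 10.4 kHz.
32.2 kHz mod fs = 11.4 kHz.
11.4 kHz > fs/2 = 10.4 kHz, folds to fs − 11.4 kHz = 9.4 kHz.
28 kHz mod fs = 7.2 kHz.
7.2 kHz ≤ fs/2 = 10.4 kHz, appears at 7.2 kHz.
65.4 kHz mod fs = 3 kHz.
3 kHz ≤ fs/2 = 10.4 kHz, appears at 3 kHz.
69.6 kHz mod fs = 7.2 kHz.
7.2 kHz ≤ fs/2 = 10.4 kHz, appears at 7.2 kHz.
75 kHz mod fs = 12.6 kHz.
12.6 kHz > fs/2 = 10.4 kHz, folds to fs − 12.6 kHz = 8.2 kHz.
28 kHz and 69.6 kHz both map to 7.2 kHz.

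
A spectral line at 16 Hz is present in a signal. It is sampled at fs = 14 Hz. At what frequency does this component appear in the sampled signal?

16 Hz mod fs = 2 Hz.
2 Hz ≤ fs/2 = 7 Hz, appears at 2 Hz.

2 Hz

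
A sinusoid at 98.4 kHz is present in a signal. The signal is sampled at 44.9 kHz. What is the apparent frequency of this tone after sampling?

98.4 kHz mod fs = 8.6 kHz.
8.6 kHz ≤ fs/2 = 22.45 kHz, appears at 8.6 kHz.

8.6 kHz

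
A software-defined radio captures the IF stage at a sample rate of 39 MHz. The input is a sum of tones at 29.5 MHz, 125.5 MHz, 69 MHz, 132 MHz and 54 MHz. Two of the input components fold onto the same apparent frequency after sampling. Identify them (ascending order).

fs/2 = 19.5 MHz.
29.5 MHz > fs/2 = 19.5 MHz, folds to fs − 29.5 MHz = 9.5 MHz.
125.5 MHz mod fs = 8.5 MHz.
8.5 MHz ≤ fs/2 = 19.5 MHz, appears at 8.5 MHz.
69 MHz mod fs = 30 MHz.
30 MHz > fs/2 = 19.5 MHz, folds to fs − 30 MHz = 9 MHz.
132 MHz mod fs = 15 MHz.
15 MHz ≤ fs/2 = 19.5 MHz, appears at 15 MHz.
54 MHz mod fs = 15 MHz.
15 MHz ≤ fs/2 = 19.5 MHz, appears at 15 MHz.
54 MHz and 132 MHz both map to 15 MHz.

54 MHz, 132 MHz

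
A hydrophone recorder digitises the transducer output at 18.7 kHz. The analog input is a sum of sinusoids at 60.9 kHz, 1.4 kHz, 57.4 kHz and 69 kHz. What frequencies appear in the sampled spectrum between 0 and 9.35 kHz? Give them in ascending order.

fs/2 = 9.35 kHz.
60.9 kHz mod fs = 4.8 kHz.
4.8 kHz ≤ fs/2 = 9.35 kHz, appears at 4.8 kHz.
1.4 kHz ≤ fs/2 = 9.35 kHz, passes unchanged.
57.4 kHz mod fs = 1.3 kHz.
1.3 kHz ≤ fs/2 = 9.35 kHz, appears at 1.3 kHz.
69 kHz mod fs = 12.9 kHz.
12.9 kHz > fs/2 = 9.35 kHz, folds to fs − 12.9 kHz = 5.8 kHz.
Distinct values: {1.3 kHz, 1.4 kHz, 4.8 kHz, 5.8 kHz}.

1.3 kHz, 1.4 kHz, 4.8 kHz, 5.8 kHz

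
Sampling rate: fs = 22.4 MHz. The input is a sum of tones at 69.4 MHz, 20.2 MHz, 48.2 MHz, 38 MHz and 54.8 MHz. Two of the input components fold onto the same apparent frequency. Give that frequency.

fs/2 = 11.2 MHz.
69.4 MHz mod fs = 2.2 MHz.
2.2 MHz ≤ fs/2 = 11.2 MHz, appears at 2.2 MHz.
20.2 MHz > fs/2 = 11.2 MHz, folds to fs − 20.2 MHz = 2.2 MHz.
48.2 MHz mod fs = 3.4 MHz.
3.4 MHz ≤ fs/2 = 11.2 MHz, appears at 3.4 MHz.
38 MHz mod fs = 15.6 MHz.
15.6 MHz > fs/2 = 11.2 MHz, folds to fs − 15.6 MHz = 6.8 MHz.
54.8 MHz mod fs = 10 MHz.
10 MHz ≤ fs/2 = 11.2 MHz, appears at 10 MHz.
20.2 MHz and 69.4 MHz both map to 2.2 MHz.

2.2 MHz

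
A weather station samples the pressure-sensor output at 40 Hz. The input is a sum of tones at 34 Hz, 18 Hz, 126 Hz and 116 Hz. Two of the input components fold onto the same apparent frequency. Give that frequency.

fs/2 = 20 Hz.
34 Hz > fs/2 = 20 Hz, folds to fs − 34 Hz = 6 Hz.
18 Hz ≤ fs/2 = 20 Hz, passes unchanged.
126 Hz mod fs = 6 Hz.
6 Hz ≤ fs/2 = 20 Hz, appears at 6 Hz.
116 Hz mod fs = 36 Hz.
36 Hz > fs/2 = 20 Hz, folds to fs − 36 Hz = 4 Hz.
34 Hz and 126 Hz both map to 6 Hz.

6 Hz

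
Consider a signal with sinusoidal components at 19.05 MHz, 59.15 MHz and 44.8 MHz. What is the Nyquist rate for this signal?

Highest-frequency component: 59.15 MHz.
Nyquist rate = 2 × 59.15 MHz = 118.3 MHz.

118.3 MHz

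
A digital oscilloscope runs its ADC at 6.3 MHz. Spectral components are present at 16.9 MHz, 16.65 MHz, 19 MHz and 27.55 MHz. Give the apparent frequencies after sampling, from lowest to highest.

fs/2 = 3.15 MHz.
16.9 MHz mod fs = 4.3 MHz.
4.3 MHz > fs/2 = 3.15 MHz, folds to fs − 4.3 MHz = 2 MHz.
16.65 MHz mod fs = 4.05 MHz.
4.05 MHz > fs/2 = 3.15 MHz, folds to fs − 4.05 MHz = 2.25 MHz.
19 MHz mod fs = 0.1 MHz.
0.1 MHz ≤ fs/2 = 3.15 MHz, appears at 0.1 MHz.
27.55 MHz mod fs = 2.35 MHz.
2.35 MHz ≤ fs/2 = 3.15 MHz, appears at 2.35 MHz.
Distinct values: {0.1 MHz, 2 MHz, 2.25 MHz, 2.35 MHz}.

0.1 MHz, 2 MHz, 2.25 MHz, 2.35 MHz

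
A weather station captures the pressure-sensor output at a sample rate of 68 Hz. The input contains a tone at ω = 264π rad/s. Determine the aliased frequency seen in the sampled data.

ω = 264π rad/s → f = ω/(2π) = 132 Hz.
132 Hz mod fs = 64 Hz.
64 Hz > fs/2 = 34 Hz, folds to fs − 64 Hz = 4 Hz.

4 Hz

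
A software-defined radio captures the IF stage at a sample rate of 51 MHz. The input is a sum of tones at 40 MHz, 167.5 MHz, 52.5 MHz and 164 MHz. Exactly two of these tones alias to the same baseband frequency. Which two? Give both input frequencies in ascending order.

40 MHz, 164 MHz

fs/2 = 25.5 MHz.
40 MHz > fs/2 = 25.5 MHz, folds to fs − 40 MHz = 11 MHz.
167.5 MHz mod fs = 14.5 MHz.
14.5 MHz ≤ fs/2 = 25.5 MHz, appears at 14.5 MHz.
52.5 MHz mod fs = 1.5 MHz.
1.5 MHz ≤ fs/2 = 25.5 MHz, appears at 1.5 MHz.
164 MHz mod fs = 11 MHz.
11 MHz ≤ fs/2 = 25.5 MHz, appears at 11 MHz.
40 MHz and 164 MHz both map to 11 MHz.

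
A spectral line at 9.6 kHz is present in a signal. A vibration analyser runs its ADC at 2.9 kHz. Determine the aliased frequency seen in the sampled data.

9.6 kHz mod fs = 0.9 kHz.
0.9 kHz ≤ fs/2 = 1.45 kHz, appears at 0.9 kHz.

0.9 kHz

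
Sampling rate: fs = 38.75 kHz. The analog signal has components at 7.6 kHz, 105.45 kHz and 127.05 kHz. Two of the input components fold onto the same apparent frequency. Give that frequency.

fs/2 = 19.375 kHz.
7.6 kHz ≤ fs/2 = 19.375 kHz, passes unchanged.
105.45 kHz mod fs = 27.95 kHz.
27.95 kHz > fs/2 = 19.375 kHz, folds to fs − 27.95 kHz = 10.8 kHz.
127.05 kHz mod fs = 10.8 kHz.
10.8 kHz ≤ fs/2 = 19.375 kHz, appears at 10.8 kHz.
105.45 kHz and 127.05 kHz both map to 10.8 kHz.

10.8 kHz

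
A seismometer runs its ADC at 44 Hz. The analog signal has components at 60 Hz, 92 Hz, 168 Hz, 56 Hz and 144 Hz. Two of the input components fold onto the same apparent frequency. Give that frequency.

12 Hz

fs/2 = 22 Hz.
60 Hz mod fs = 16 Hz.
16 Hz ≤ fs/2 = 22 Hz, appears at 16 Hz.
92 Hz mod fs = 4 Hz.
4 Hz ≤ fs/2 = 22 Hz, appears at 4 Hz.
168 Hz mod fs = 36 Hz.
36 Hz > fs/2 = 22 Hz, folds to fs − 36 Hz = 8 Hz.
56 Hz mod fs = 12 Hz.
12 Hz ≤ fs/2 = 22 Hz, appears at 12 Hz.
144 Hz mod fs = 12 Hz.
12 Hz ≤ fs/2 = 22 Hz, appears at 12 Hz.
56 Hz and 144 Hz both map to 12 Hz.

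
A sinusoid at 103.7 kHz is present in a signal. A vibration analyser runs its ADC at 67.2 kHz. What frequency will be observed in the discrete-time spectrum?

30.7 kHz

103.7 kHz mod fs = 36.5 kHz.
36.5 kHz > fs/2 = 33.6 kHz, folds to fs − 36.5 kHz = 30.7 kHz.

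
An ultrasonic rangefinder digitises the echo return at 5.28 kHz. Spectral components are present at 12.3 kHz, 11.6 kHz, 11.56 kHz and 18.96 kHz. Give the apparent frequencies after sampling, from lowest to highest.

fs/2 = 2.64 kHz.
12.3 kHz mod fs = 1.74 kHz.
1.74 kHz ≤ fs/2 = 2.64 kHz, appears at 1.74 kHz.
11.6 kHz mod fs = 1.04 kHz.
1.04 kHz ≤ fs/2 = 2.64 kHz, appears at 1.04 kHz.
11.56 kHz mod fs = 1 kHz.
1 kHz ≤ fs/2 = 2.64 kHz, appears at 1 kHz.
18.96 kHz mod fs = 3.12 kHz.
3.12 kHz > fs/2 = 2.64 kHz, folds to fs − 3.12 kHz = 2.16 kHz.
Distinct values: {1 kHz, 1.04 kHz, 1.74 kHz, 2.16 kHz}.

1 kHz, 1.04 kHz, 1.74 kHz, 2.16 kHz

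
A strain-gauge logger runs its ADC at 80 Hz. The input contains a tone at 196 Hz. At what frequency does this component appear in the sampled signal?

196 Hz mod fs = 36 Hz.
36 Hz ≤ fs/2 = 40 Hz, appears at 36 Hz.

36 Hz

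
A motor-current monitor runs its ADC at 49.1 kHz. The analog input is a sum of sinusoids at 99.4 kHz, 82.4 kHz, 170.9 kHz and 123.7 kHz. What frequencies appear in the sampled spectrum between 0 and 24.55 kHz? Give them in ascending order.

fs/2 = 24.55 kHz.
99.4 kHz mod fs = 1.2 kHz.
1.2 kHz ≤ fs/2 = 24.55 kHz, appears at 1.2 kHz.
82.4 kHz mod fs = 33.3 kHz.
33.3 kHz > fs/2 = 24.55 kHz, folds to fs − 33.3 kHz = 15.8 kHz.
170.9 kHz mod fs = 23.6 kHz.
23.6 kHz ≤ fs/2 = 24.55 kHz, appears at 23.6 kHz.
123.7 kHz mod fs = 25.5 kHz.
25.5 kHz > fs/2 = 24.55 kHz, folds to fs − 25.5 kHz = 23.6 kHz.
Distinct values: {1.2 kHz, 15.8 kHz, 23.6 kHz}.

1.2 kHz, 15.8 kHz, 23.6 kHz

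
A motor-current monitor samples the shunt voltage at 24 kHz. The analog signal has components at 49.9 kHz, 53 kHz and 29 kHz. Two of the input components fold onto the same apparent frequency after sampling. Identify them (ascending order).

fs/2 = 12 kHz.
49.9 kHz mod fs = 1.9 kHz.
1.9 kHz ≤ fs/2 = 12 kHz, appears at 1.9 kHz.
53 kHz mod fs = 5 kHz.
5 kHz ≤ fs/2 = 12 kHz, appears at 5 kHz.
29 kHz mod fs = 5 kHz.
5 kHz ≤ fs/2 = 12 kHz, appears at 5 kHz.
29 kHz and 53 kHz both map to 5 kHz.

29 kHz, 53 kHz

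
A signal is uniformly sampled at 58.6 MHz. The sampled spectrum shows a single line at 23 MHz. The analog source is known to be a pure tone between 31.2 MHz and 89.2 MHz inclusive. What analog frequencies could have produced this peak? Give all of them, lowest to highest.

Frequencies that alias to 23 MHz are k·fs ± 23 MHz for integer k ≥ 0.
k=0: 23 MHz.
k=1: 35.6 MHz, 81.6 MHz.
k=2: 94.2 MHz, 140.2 MHz.
Within [31.2 MHz, 89.2 MHz]: 35.6 MHz, 81.6 MHz.

35.6 MHz, 81.6 MHz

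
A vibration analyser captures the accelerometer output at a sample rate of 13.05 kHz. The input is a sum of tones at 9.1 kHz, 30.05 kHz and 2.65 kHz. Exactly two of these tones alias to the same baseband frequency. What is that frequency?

3.95 kHz

fs/2 = 6.525 kHz.
9.1 kHz > fs/2 = 6.525 kHz, folds to fs − 9.1 kHz = 3.95 kHz.
30.05 kHz mod fs = 3.95 kHz.
3.95 kHz ≤ fs/2 = 6.525 kHz, appears at 3.95 kHz.
2.65 kHz ≤ fs/2 = 6.525 kHz, passes unchanged.
9.1 kHz and 30.05 kHz both map to 3.95 kHz.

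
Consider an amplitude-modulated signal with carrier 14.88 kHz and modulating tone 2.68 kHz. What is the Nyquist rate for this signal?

35.12 kHz

AM sidebands sit at fc ± fm = 12.2 kHz and 17.56 kHz.
Highest-frequency component: 17.56 kHz.
Nyquist rate = 2 × 17.56 kHz = 35.12 kHz.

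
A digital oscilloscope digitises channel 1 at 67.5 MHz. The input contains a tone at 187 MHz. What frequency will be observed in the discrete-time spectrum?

187 MHz mod fs = 52 MHz.
52 MHz > fs/2 = 33.75 MHz, folds to fs − 52 MHz = 15.5 MHz.

15.5 MHz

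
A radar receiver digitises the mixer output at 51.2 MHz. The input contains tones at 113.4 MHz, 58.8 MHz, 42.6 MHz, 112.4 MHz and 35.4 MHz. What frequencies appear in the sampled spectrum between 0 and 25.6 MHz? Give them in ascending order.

fs/2 = 25.6 MHz.
113.4 MHz mod fs = 11 MHz.
11 MHz ≤ fs/2 = 25.6 MHz, appears at 11 MHz.
58.8 MHz mod fs = 7.6 MHz.
7.6 MHz ≤ fs/2 = 25.6 MHz, appears at 7.6 MHz.
42.6 MHz > fs/2 = 25.6 MHz, folds to fs − 42.6 MHz = 8.6 MHz.
112.4 MHz mod fs = 10 MHz.
10 MHz ≤ fs/2 = 25.6 MHz, appears at 10 MHz.
35.4 MHz > fs/2 = 25.6 MHz, folds to fs − 35.4 MHz = 15.8 MHz.
Distinct values: {7.6 MHz, 8.6 MHz, 10 MHz, 11 MHz, 15.8 MHz}.

7.6 MHz, 8.6 MHz, 10 MHz, 11 MHz, 15.8 MHz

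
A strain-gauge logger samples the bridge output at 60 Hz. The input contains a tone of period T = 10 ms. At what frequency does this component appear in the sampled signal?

20 Hz

T = 10 ms → f = 1/T = 100 Hz.
100 Hz mod fs = 40 Hz.
40 Hz > fs/2 = 30 Hz, folds to fs − 40 Hz = 20 Hz.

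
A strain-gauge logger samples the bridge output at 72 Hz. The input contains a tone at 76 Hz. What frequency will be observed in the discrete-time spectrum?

76 Hz mod fs = 4 Hz.
4 Hz ≤ fs/2 = 36 Hz, appears at 4 Hz.

4 Hz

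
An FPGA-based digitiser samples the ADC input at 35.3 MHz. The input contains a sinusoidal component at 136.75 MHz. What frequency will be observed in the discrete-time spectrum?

4.45 MHz

136.75 MHz mod fs = 30.85 MHz.
30.85 MHz > fs/2 = 17.65 MHz, folds to fs − 30.85 MHz = 4.45 MHz.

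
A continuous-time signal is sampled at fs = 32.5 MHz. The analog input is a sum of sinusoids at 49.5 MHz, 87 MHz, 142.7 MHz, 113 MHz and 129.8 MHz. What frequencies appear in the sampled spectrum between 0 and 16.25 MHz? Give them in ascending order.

fs/2 = 16.25 MHz.
49.5 MHz mod fs = 17 MHz.
17 MHz > fs/2 = 16.25 MHz, folds to fs − 17 MHz = 15.5 MHz.
87 MHz mod fs = 22 MHz.
22 MHz > fs/2 = 16.25 MHz, folds to fs − 22 MHz = 10.5 MHz.
142.7 MHz mod fs = 12.7 MHz.
12.7 MHz ≤ fs/2 = 16.25 MHz, appears at 12.7 MHz.
113 MHz mod fs = 15.5 MHz.
15.5 MHz ≤ fs/2 = 16.25 MHz, appears at 15.5 MHz.
129.8 MHz mod fs = 32.3 MHz.
32.3 MHz > fs/2 = 16.25 MHz, folds to fs − 32.3 MHz = 0.2 MHz.
Distinct values: {0.2 MHz, 10.5 MHz, 12.7 MHz, 15.5 MHz}.

0.2 MHz, 10.5 MHz, 12.7 MHz, 15.5 MHz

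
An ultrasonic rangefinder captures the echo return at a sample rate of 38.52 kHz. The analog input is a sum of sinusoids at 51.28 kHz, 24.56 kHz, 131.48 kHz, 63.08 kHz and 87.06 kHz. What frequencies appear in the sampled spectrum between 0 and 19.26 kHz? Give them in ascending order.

10.02 kHz, 12.76 kHz, 13.96 kHz, 15.92 kHz

fs/2 = 19.26 kHz.
51.28 kHz mod fs = 12.76 kHz.
12.76 kHz ≤ fs/2 = 19.26 kHz, appears at 12.76 kHz.
24.56 kHz > fs/2 = 19.26 kHz, folds to fs − 24.56 kHz = 13.96 kHz.
131.48 kHz mod fs = 15.92 kHz.
15.92 kHz ≤ fs/2 = 19.26 kHz, appears at 15.92 kHz.
63.08 kHz mod fs = 24.56 kHz.
24.56 kHz > fs/2 = 19.26 kHz, folds to fs − 24.56 kHz = 13.96 kHz.
87.06 kHz mod fs = 10.02 kHz.
10.02 kHz ≤ fs/2 = 19.26 kHz, appears at 10.02 kHz.
Distinct values: {10.02 kHz, 12.76 kHz, 13.96 kHz, 15.92 kHz}.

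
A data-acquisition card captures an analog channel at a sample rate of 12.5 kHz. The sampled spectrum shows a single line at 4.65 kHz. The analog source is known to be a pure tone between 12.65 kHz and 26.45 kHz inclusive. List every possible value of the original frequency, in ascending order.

Frequencies that alias to 4.65 kHz are k·fs ± 4.65 kHz for integer k ≥ 0.
k=0: 4.65 kHz.
k=1: 7.85 kHz, 17.15 kHz.
k=2: 20.35 kHz, 29.65 kHz.
k=3: 32.85 kHz, 42.15 kHz.
Within [12.65 kHz, 26.45 kHz]: 17.15 kHz, 20.35 kHz.

17.15 kHz, 20.35 kHz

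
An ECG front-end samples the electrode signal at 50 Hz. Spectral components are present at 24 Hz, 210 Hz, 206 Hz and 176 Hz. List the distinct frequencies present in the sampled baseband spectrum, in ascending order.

6 Hz, 10 Hz, 24 Hz

fs/2 = 25 Hz.
24 Hz ≤ fs/2 = 25 Hz, passes unchanged.
210 Hz mod fs = 10 Hz.
10 Hz ≤ fs/2 = 25 Hz, appears at 10 Hz.
206 Hz mod fs = 6 Hz.
6 Hz ≤ fs/2 = 25 Hz, appears at 6 Hz.
176 Hz mod fs = 26 Hz.
26 Hz > fs/2 = 25 Hz, folds to fs − 26 Hz = 24 Hz.
Distinct values: {6 Hz, 10 Hz, 24 Hz}.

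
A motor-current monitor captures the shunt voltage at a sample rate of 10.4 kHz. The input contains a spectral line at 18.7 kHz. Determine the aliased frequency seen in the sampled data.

18.7 kHz mod fs = 8.3 kHz.
8.3 kHz > fs/2 = 5.2 kHz, folds to fs − 8.3 kHz = 2.1 kHz.

2.1 kHz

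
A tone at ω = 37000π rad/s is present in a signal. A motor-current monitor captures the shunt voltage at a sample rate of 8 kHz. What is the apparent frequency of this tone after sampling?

ω = 37000π rad/s → f = ω/(2π) = 18500 Hz = 18.5 kHz.
18.5 kHz mod fs = 2.5 kHz.
2.5 kHz ≤ fs/2 = 4 kHz, appears at 2.5 kHz.

2.5 kHz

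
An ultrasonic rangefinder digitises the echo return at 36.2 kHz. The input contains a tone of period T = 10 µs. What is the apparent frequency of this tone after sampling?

8.6 kHz

T = 10 µs → f = 1/T = 100 kHz.
100 kHz mod fs = 27.6 kHz.
27.6 kHz > fs/2 = 18.1 kHz, folds to fs − 27.6 kHz = 8.6 kHz.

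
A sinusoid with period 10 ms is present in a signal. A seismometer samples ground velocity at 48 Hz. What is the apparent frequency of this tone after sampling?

T = 10 ms → f = 1/T = 100 Hz.
100 Hz mod fs = 4 Hz.
4 Hz ≤ fs/2 = 24 Hz, appears at 4 Hz.

4 Hz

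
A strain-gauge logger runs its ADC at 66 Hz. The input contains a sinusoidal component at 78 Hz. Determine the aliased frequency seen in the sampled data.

78 Hz mod fs = 12 Hz.
12 Hz ≤ fs/2 = 33 Hz, appears at 12 Hz.

12 Hz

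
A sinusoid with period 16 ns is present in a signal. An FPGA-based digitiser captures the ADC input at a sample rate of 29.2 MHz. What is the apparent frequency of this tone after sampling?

T = 16 ns → f = 1/T = 62.5 MHz.
62.5 MHz mod fs = 4.1 MHz.
4.1 MHz ≤ fs/2 = 14.6 MHz, appears at 4.1 MHz.

4.1 MHz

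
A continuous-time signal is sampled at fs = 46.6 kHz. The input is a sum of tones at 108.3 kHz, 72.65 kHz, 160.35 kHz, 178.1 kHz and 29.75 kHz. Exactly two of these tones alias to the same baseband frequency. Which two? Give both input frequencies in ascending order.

72.65 kHz, 160.35 kHz

fs/2 = 23.3 kHz.
108.3 kHz mod fs = 15.1 kHz.
15.1 kHz ≤ fs/2 = 23.3 kHz, appears at 15.1 kHz.
72.65 kHz mod fs = 26.05 kHz.
26.05 kHz > fs/2 = 23.3 kHz, folds to fs − 26.05 kHz = 20.55 kHz.
160.35 kHz mod fs = 20.55 kHz.
20.55 kHz ≤ fs/2 = 23.3 kHz, appears at 20.55 kHz.
178.1 kHz mod fs = 38.3 kHz.
38.3 kHz > fs/2 = 23.3 kHz, folds to fs − 38.3 kHz = 8.3 kHz.
29.75 kHz > fs/2 = 23.3 kHz, folds to fs − 29.75 kHz = 16.85 kHz.
72.65 kHz and 160.35 kHz both map to 20.55 kHz.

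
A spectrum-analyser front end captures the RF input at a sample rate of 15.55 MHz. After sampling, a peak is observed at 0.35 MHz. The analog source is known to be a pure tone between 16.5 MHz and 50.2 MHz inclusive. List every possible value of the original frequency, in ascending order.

30.75 MHz, 31.45 MHz, 46.3 MHz, 47 MHz

Frequencies that alias to 0.35 MHz are k·fs ± 0.35 MHz for integer k ≥ 0.
k=0: 0.35 MHz.
k=1: 15.2 MHz, 15.9 MHz.
k=2: 30.75 MHz, 31.45 MHz.
k=3: 46.3 MHz, 47 MHz.
k=4: 61.85 MHz, 62.55 MHz.
Within [16.5 MHz, 50.2 MHz]: 30.75 MHz, 31.45 MHz, 46.3 MHz, 47 MHz.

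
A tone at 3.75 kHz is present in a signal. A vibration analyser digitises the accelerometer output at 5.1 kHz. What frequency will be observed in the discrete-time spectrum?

3.75 kHz > fs/2 = 2.55 kHz, folds to fs − 3.75 kHz = 1.35 kHz.

1.35 kHz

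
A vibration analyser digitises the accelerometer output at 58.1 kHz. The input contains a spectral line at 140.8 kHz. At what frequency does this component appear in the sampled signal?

24.6 kHz

140.8 kHz mod fs = 24.6 kHz.
24.6 kHz ≤ fs/2 = 29.05 kHz, appears at 24.6 kHz.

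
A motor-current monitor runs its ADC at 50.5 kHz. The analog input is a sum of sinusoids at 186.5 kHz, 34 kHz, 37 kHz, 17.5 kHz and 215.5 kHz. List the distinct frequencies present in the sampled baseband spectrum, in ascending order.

13.5 kHz, 15.5 kHz, 16.5 kHz, 17.5 kHz

fs/2 = 25.25 kHz.
186.5 kHz mod fs = 35 kHz.
35 kHz > fs/2 = 25.25 kHz, folds to fs − 35 kHz = 15.5 kHz.
34 kHz > fs/2 = 25.25 kHz, folds to fs − 34 kHz = 16.5 kHz.
37 kHz > fs/2 = 25.25 kHz, folds to fs − 37 kHz = 13.5 kHz.
17.5 kHz ≤ fs/2 = 25.25 kHz, passes unchanged.
215.5 kHz mod fs = 13.5 kHz.
13.5 kHz ≤ fs/2 = 25.25 kHz, appears at 13.5 kHz.
Distinct values: {13.5 kHz, 15.5 kHz, 16.5 kHz, 17.5 kHz}.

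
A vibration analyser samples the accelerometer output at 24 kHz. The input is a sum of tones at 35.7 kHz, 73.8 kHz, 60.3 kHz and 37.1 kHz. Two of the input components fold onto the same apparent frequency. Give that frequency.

fs/2 = 12 kHz.
35.7 kHz mod fs = 11.7 kHz.
11.7 kHz ≤ fs/2 = 12 kHz, appears at 11.7 kHz.
73.8 kHz mod fs = 1.8 kHz.
1.8 kHz ≤ fs/2 = 12 kHz, appears at 1.8 kHz.
60.3 kHz mod fs = 12.3 kHz.
12.3 kHz > fs/2 = 12 kHz, folds to fs − 12.3 kHz = 11.7 kHz.
37.1 kHz mod fs = 13.1 kHz.
13.1 kHz > fs/2 = 12 kHz, folds to fs − 13.1 kHz = 10.9 kHz.
35.7 kHz and 60.3 kHz both map to 11.7 kHz.

11.7 kHz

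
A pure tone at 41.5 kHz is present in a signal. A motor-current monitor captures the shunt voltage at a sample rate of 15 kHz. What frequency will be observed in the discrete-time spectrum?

3.5 kHz

41.5 kHz mod fs = 11.5 kHz.
11.5 kHz > fs/2 = 7.5 kHz, folds to fs − 11.5 kHz = 3.5 kHz.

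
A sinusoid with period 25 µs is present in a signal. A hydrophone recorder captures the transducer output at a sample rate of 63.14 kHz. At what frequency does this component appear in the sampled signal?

T = 25 µs → f = 1/T = 40 kHz.
40 kHz > fs/2 = 31.57 kHz, folds to fs − 40 kHz = 23.14 kHz.

23.14 kHz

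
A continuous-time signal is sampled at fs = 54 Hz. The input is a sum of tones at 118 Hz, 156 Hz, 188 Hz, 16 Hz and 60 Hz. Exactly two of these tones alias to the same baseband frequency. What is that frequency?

fs/2 = 27 Hz.
118 Hz mod fs = 10 Hz.
10 Hz ≤ fs/2 = 27 Hz, appears at 10 Hz.
156 Hz mod fs = 48 Hz.
48 Hz > fs/2 = 27 Hz, folds to fs − 48 Hz = 6 Hz.
188 Hz mod fs = 26 Hz.
26 Hz ≤ fs/2 = 27 Hz, appears at 26 Hz.
16 Hz ≤ fs/2 = 27 Hz, passes unchanged.
60 Hz mod fs = 6 Hz.
6 Hz ≤ fs/2 = 27 Hz, appears at 6 Hz.
60 Hz and 156 Hz both map to 6 Hz.

6 Hz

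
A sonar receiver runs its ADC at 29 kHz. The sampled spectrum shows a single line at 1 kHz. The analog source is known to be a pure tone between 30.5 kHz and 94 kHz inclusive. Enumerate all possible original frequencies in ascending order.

57 kHz, 59 kHz, 86 kHz, 88 kHz

Frequencies that alias to 1 kHz are k·fs ± 1 kHz for integer k ≥ 0.
k=0: 1 kHz.
k=1: 28 kHz, 30 kHz.
k=2: 57 kHz, 59 kHz.
k=3: 86 kHz, 88 kHz.
k=4: 115 kHz, 117 kHz.
Within [30.5 kHz, 94 kHz]: 57 kHz, 59 kHz, 86 kHz, 88 kHz.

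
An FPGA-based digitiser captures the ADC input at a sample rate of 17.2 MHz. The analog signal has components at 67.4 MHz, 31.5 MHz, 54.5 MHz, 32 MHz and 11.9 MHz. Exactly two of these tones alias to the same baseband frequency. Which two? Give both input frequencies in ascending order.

31.5 MHz, 54.5 MHz

fs/2 = 8.6 MHz.
67.4 MHz mod fs = 15.8 MHz.
15.8 MHz > fs/2 = 8.6 MHz, folds to fs − 15.8 MHz = 1.4 MHz.
31.5 MHz mod fs = 14.3 MHz.
14.3 MHz > fs/2 = 8.6 MHz, folds to fs − 14.3 MHz = 2.9 MHz.
54.5 MHz mod fs = 2.9 MHz.
2.9 MHz ≤ fs/2 = 8.6 MHz, appears at 2.9 MHz.
32 MHz mod fs = 14.8 MHz.
14.8 MHz > fs/2 = 8.6 MHz, folds to fs − 14.8 MHz = 2.4 MHz.
11.9 MHz > fs/2 = 8.6 MHz, folds to fs − 11.9 MHz = 5.3 MHz.
31.5 MHz and 54.5 MHz both map to 2.9 MHz.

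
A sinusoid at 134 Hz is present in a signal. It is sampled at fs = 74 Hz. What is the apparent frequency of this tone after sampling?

134 Hz mod fs = 60 Hz.
60 Hz > fs/2 = 37 Hz, folds to fs − 60 Hz = 14 Hz.

14 Hz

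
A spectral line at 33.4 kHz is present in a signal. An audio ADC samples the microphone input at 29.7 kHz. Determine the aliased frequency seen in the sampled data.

3.7 kHz

33.4 kHz mod fs = 3.7 kHz.
3.7 kHz ≤ fs/2 = 14.85 kHz, appears at 3.7 kHz.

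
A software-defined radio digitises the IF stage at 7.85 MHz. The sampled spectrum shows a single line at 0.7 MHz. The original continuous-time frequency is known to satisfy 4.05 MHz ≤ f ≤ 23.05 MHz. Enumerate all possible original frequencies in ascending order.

7.15 MHz, 8.55 MHz, 15 MHz, 16.4 MHz, 22.85 MHz

Frequencies that alias to 0.7 MHz are k·fs ± 0.7 MHz for integer k ≥ 0.
k=0: 0.7 MHz.
k=1: 7.15 MHz, 8.55 MHz.
k=2: 15 MHz, 16.4 MHz.
k=3: 22.85 MHz, 24.25 MHz.
k=4: 30.7 MHz, 32.1 MHz.
Within [4.05 MHz, 23.05 MHz]: 7.15 MHz, 8.55 MHz, 15 MHz, 16.4 MHz, 22.85 MHz.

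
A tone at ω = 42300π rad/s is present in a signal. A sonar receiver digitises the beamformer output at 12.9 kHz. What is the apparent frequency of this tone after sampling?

ω = 42300π rad/s → f = ω/(2π) = 21150 Hz = 21.15 kHz.
21.15 kHz mod fs = 8.25 kHz.
8.25 kHz > fs/2 = 6.45 kHz, folds to fs − 8.25 kHz = 4.65 kHz.

4.65 kHz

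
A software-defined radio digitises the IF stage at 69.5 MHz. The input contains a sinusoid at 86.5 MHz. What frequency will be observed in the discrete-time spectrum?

86.5 MHz mod fs = 17 MHz.
17 MHz ≤ fs/2 = 34.75 MHz, appears at 17 MHz.

17 MHz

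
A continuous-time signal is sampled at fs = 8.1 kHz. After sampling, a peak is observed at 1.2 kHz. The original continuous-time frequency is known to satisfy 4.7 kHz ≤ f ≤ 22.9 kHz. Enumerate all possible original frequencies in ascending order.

Frequencies that alias to 1.2 kHz are k·fs ± 1.2 kHz for integer k ≥ 0.
k=0: 1.2 kHz.
k=1: 6.9 kHz, 9.3 kHz.
k=2: 15 kHz, 17.4 kHz.
k=3: 23.1 kHz, 25.5 kHz.
Within [4.7 kHz, 22.9 kHz]: 6.9 kHz, 9.3 kHz, 15 kHz, 17.4 kHz.

6.9 kHz, 9.3 kHz, 15 kHz, 17.4 kHz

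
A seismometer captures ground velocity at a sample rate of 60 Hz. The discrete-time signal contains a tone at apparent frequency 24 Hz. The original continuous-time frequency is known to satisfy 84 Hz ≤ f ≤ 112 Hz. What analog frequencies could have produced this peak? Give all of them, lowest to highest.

84 Hz, 96 Hz

Frequencies that alias to 24 Hz are k·fs ± 24 Hz for integer k ≥ 0.
k=0: 24 Hz.
k=1: 36 Hz, 84 Hz.
k=2: 96 Hz, 144 Hz.
k=3: 156 Hz, 204 Hz.
Within [84 Hz, 112 Hz]: 84 Hz, 96 Hz.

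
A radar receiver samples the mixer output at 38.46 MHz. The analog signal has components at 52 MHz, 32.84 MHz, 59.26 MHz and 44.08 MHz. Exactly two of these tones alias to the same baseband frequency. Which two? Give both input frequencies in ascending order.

fs/2 = 19.23 MHz.
52 MHz mod fs = 13.54 MHz.
13.54 MHz ≤ fs/2 = 19.23 MHz, appears at 13.54 MHz.
32.84 MHz > fs/2 = 19.23 MHz, folds to fs − 32.84 MHz = 5.62 MHz.
59.26 MHz mod fs = 20.8 MHz.
20.8 MHz > fs/2 = 19.23 MHz, folds to fs − 20.8 MHz = 17.66 MHz.
44.08 MHz mod fs = 5.62 MHz.
5.62 MHz ≤ fs/2 = 19.23 MHz, appears at 5.62 MHz.
32.84 MHz and 44.08 MHz both map to 5.62 MHz.

32.84 MHz, 44.08 MHz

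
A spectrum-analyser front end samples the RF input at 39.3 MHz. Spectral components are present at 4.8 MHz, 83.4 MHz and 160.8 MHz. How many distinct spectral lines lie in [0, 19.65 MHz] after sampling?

fs/2 = 19.65 MHz.
4.8 MHz ≤ fs/2 = 19.65 MHz, passes unchanged.
83.4 MHz mod fs = 4.8 MHz.
4.8 MHz ≤ fs/2 = 19.65 MHz, appears at 4.8 MHz.
160.8 MHz mod fs = 3.6 MHz.
3.6 MHz ≤ fs/2 = 19.65 MHz, appears at 3.6 MHz.
Distinct values: {3.6 MHz, 4.8 MHz} → 2.

2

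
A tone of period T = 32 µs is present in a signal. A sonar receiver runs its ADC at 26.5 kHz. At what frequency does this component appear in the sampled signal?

T = 32 µs → f = 1/T = 31.25 kHz.
31.25 kHz mod fs = 4.75 kHz.
4.75 kHz ≤ fs/2 = 13.25 kHz, appears at 4.75 kHz.

4.75 kHz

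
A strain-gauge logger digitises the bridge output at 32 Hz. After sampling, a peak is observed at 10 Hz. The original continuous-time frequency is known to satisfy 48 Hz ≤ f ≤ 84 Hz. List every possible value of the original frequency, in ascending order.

54 Hz, 74 Hz

Frequencies that alias to 10 Hz are k·fs ± 10 Hz for integer k ≥ 0.
k=0: 10 Hz.
k=1: 22 Hz, 42 Hz.
k=2: 54 Hz, 74 Hz.
k=3: 86 Hz, 106 Hz.
Within [48 Hz, 84 Hz]: 54 Hz, 74 Hz.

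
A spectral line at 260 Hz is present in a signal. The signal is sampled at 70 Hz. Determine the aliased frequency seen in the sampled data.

260 Hz mod fs = 50 Hz.
50 Hz > fs/2 = 35 Hz, folds to fs − 50 Hz = 20 Hz.

20 Hz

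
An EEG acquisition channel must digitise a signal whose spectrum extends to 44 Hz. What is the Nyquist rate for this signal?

88 Hz

Nyquist rate = 2 × 44 Hz = 88 Hz.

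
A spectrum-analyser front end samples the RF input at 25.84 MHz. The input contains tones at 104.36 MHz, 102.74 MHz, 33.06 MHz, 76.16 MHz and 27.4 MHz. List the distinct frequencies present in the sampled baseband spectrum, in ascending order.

0.62 MHz, 1 MHz, 1.36 MHz, 1.56 MHz, 7.22 MHz

fs/2 = 12.92 MHz.
104.36 MHz mod fs = 1 MHz.
1 MHz ≤ fs/2 = 12.92 MHz, appears at 1 MHz.
102.74 MHz mod fs = 25.22 MHz.
25.22 MHz > fs/2 = 12.92 MHz, folds to fs − 25.22 MHz = 0.62 MHz.
33.06 MHz mod fs = 7.22 MHz.
7.22 MHz ≤ fs/2 = 12.92 MHz, appears at 7.22 MHz.
76.16 MHz mod fs = 24.48 MHz.
24.48 MHz > fs/2 = 12.92 MHz, folds to fs − 24.48 MHz = 1.36 MHz.
27.4 MHz mod fs = 1.56 MHz.
1.56 MHz ≤ fs/2 = 12.92 MHz, appears at 1.56 MHz.
Distinct values: {0.62 MHz, 1 MHz, 1.36 MHz, 1.56 MHz, 7.22 MHz}.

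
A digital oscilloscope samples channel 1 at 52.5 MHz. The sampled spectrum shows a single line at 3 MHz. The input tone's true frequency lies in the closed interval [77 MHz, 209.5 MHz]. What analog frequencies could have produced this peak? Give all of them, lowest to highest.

102 MHz, 108 MHz, 154.5 MHz, 160.5 MHz, 207 MHz

Frequencies that alias to 3 MHz are k·fs ± 3 MHz for integer k ≥ 0.
k=0: 3 MHz.
k=1: 49.5 MHz, 55.5 MHz.
k=2: 102 MHz, 108 MHz.
k=3: 154.5 MHz, 160.5 MHz.
k=4: 207 MHz, 213 MHz.
k=5: 259.5 MHz, 265.5 MHz.
Within [77 MHz, 209.5 MHz]: 102 MHz, 108 MHz, 154.5 MHz, 160.5 MHz, 207 MHz.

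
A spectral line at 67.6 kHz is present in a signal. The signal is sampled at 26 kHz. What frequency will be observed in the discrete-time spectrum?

10.4 kHz

67.6 kHz mod fs = 15.6 kHz.
15.6 kHz > fs/2 = 13 kHz, folds to fs − 15.6 kHz = 10.4 kHz.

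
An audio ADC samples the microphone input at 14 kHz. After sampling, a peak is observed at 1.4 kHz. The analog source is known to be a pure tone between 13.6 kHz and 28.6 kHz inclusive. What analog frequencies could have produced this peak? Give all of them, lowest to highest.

15.4 kHz, 26.6 kHz

Frequencies that alias to 1.4 kHz are k·fs ± 1.4 kHz for integer k ≥ 0.
k=0: 1.4 kHz.
k=1: 12.6 kHz, 15.4 kHz.
k=2: 26.6 kHz, 29.4 kHz.
k=3: 40.6 kHz, 43.4 kHz.
Within [13.6 kHz, 28.6 kHz]: 15.4 kHz, 26.6 kHz.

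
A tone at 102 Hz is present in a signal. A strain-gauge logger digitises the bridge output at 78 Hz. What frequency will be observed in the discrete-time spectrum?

102 Hz mod fs = 24 Hz.
24 Hz ≤ fs/2 = 39 Hz, appears at 24 Hz.

24 Hz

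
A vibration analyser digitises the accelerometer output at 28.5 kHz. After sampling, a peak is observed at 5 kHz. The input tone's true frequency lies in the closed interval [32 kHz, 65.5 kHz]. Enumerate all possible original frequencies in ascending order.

Frequencies that alias to 5 kHz are k·fs ± 5 kHz for integer k ≥ 0.
k=0: 5 kHz.
k=1: 23.5 kHz, 33.5 kHz.
k=2: 52 kHz, 62 kHz.
k=3: 80.5 kHz, 90.5 kHz.
Within [32 kHz, 65.5 kHz]: 33.5 kHz, 52 kHz, 62 kHz.

33.5 kHz, 52 kHz, 62 kHz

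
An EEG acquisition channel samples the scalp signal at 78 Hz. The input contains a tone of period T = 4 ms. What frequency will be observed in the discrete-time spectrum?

16 Hz

T = 4 ms → f = 1/T = 250 Hz.
250 Hz mod fs = 16 Hz.
16 Hz ≤ fs/2 = 39 Hz, appears at 16 Hz.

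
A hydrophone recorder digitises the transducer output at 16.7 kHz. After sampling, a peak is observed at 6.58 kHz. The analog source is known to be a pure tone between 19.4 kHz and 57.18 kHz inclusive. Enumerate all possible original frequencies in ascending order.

23.28 kHz, 26.82 kHz, 39.98 kHz, 43.52 kHz, 56.68 kHz

Frequencies that alias to 6.58 kHz are k·fs ± 6.58 kHz for integer k ≥ 0.
k=0: 6.58 kHz.
k=1: 10.12 kHz, 23.28 kHz.
k=2: 26.82 kHz, 39.98 kHz.
k=3: 43.52 kHz, 56.68 kHz.
k=4: 60.22 kHz, 73.38 kHz.
Within [19.4 kHz, 57.18 kHz]: 23.28 kHz, 26.82 kHz, 39.98 kHz, 43.52 kHz, 56.68 kHz.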